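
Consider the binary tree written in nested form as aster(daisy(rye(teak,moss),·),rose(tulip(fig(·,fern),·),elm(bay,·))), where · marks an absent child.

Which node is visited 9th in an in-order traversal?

In-order visits the left subtree, then the node, then the right subtree.
At aster: go left to daisy.
  At daisy: go left to rye.
    At rye: go left to teak.
      teak is a leaf — visit teak.
    Visit rye.
    At rye: go right to moss.
      moss is a leaf — visit moss.
  Visit daisy.
  At daisy: no right child.
Visit aster.
At aster: go right to rose.
  At rose: go left to tulip.
    At tulip: go left to fig.
      At fig: no left child.
      Visit fig.
      At fig: go right to fern.
        fern is a leaf — visit fern.
    Visit tulip.
    At tulip: no right child.
  Visit rose.
  At rose: go right to elm.
    At elm: go left to bay.
      bay is a leaf — visit bay.
    Visit elm.
    At elm: no right child.
Full in-order sequence: teak, rye, moss, daisy, aster, fig, fern, tulip, rose, bay, elm.

rose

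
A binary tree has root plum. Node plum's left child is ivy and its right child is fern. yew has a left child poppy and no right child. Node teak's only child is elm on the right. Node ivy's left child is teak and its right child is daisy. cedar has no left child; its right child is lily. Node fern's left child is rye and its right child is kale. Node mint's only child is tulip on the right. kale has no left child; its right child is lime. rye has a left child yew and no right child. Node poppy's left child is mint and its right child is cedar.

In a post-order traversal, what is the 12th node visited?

lime

Post-order visits the left subtree, then the right subtree, then the node.
At plum: go left to ivy.
  At ivy: go left to teak.
    At teak: no left child.
    At teak: go right to elm.
      elm is a leaf — visit elm.
    Visit teak.
  At ivy: go right to daisy.
    daisy is a leaf — visit daisy.
  Visit ivy.
At plum: go right to fern.
  At fern: go left to rye.
    At rye: go left to yew.
      At yew: go left to poppy.
        At poppy: go left to mint.
          At mint: no left child.
          At mint: go right to tulip.
            tulip is a leaf — visit tulip.
          Visit mint.
        At poppy: go right to cedar.
          At cedar: no left child.
          At cedar: go right to lily.
            lily is a leaf — visit lily.
          Visit cedar.
        Visit poppy.
      At yew: no right child.
      Visit yew.
    At rye: no right child.
    Visit rye.
  At fern: go right to kale.
    At kale: no left child.
    At kale: go right to lime.
      lime is a leaf — visit lime.
    Visit kale.
  Visit fern.
Visit plum.
Full post-order sequence: elm, teak, daisy, ivy, tulip, mint, lily, cedar, poppy, yew, rye, lime, kale, fern, plum.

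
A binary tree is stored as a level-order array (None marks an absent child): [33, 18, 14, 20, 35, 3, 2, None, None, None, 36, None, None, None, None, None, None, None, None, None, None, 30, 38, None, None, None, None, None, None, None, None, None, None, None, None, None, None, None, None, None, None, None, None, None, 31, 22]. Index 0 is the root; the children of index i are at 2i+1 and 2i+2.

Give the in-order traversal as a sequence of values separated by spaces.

In-order visits the left subtree, then the node, then the right subtree.
At 33: go left to 18.
  At 18: go left to 20.
    20 is a leaf — visit 20.
  Visit 18.
  At 18: go right to 35.
    At 35: no left child.
    Visit 35.
    At 35: go right to 36.
      At 36: go left to 30.
        At 30: no left child.
        Visit 30.
        At 30: go right to 31.
          31 is a leaf — visit 31.
      Visit 36.
      At 36: go right to 38.
        At 38: go left to 22.
          22 is a leaf — visit 22.
        Visit 38.
        At 38: no right child.
Visit 33.
At 33: go right to 14.
  At 14: go left to 3.
    3 is a leaf — visit 3.
  Visit 14.
  At 14: go right to 2.
    2 is a leaf — visit 2.

20 18 35 30 31 36 22 38 33 3 14 2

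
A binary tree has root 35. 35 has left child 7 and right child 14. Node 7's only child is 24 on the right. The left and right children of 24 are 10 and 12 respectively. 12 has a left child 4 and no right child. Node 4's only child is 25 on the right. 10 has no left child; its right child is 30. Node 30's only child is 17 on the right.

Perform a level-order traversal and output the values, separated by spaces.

Level-order visits nodes level by level from the root, left to right within each level.
Level 0: 35
Level 1: 7, 14
Level 2: 24
Level 3: 10, 12
Level 4: 30, 4
Level 5: 17, 25

35 7 14 24 10 12 30 4 17 25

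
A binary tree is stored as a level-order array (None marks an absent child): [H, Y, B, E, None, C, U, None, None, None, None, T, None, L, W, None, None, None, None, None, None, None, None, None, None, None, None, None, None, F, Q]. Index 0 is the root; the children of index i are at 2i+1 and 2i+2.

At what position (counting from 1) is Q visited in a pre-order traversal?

11

Pre-order visits the node, then its left subtree, then its right subtree.
Visit H.
At H: go left to Y.
  Visit Y.
  At Y: go left to E.
    E is a leaf — visit E.
  At Y: no right child.
At H: go right to B.
  Visit B.
  At B: go left to C.
    Visit C.
    At C: go left to T.
      T is a leaf — visit T.
    At C: no right child.
  At B: go right to U.
    Visit U.
    At U: go left to L.
      L is a leaf — visit L.
    At U: go right to W.
      Visit W.
      At W: go left to F.
        F is a leaf — visit F.
      At W: go right to Q.
        Q is a leaf — visit Q.
Full pre-order sequence: H, Y, E, B, C, T, U, L, W, F, Q.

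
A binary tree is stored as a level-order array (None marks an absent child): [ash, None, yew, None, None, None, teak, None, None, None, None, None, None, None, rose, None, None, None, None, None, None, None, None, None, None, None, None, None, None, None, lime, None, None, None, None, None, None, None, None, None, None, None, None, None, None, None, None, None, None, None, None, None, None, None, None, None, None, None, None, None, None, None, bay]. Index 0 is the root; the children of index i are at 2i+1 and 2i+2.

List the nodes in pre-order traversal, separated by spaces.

Pre-order visits the node, then its left subtree, then its right subtree.
Visit ash.
At ash: no left child.
At ash: go right to yew.
  Visit yew.
  At yew: no left child.
  At yew: go right to teak.
    Visit teak.
    At teak: no left child.
    At teak: go right to rose.
      Visit rose.
      At rose: no left child.
      At rose: go right to lime.
        Visit lime.
        At lime: no left child.
        At lime: go right to bay.
          bay is a leaf — visit bay.

ash yew teak rose lime bay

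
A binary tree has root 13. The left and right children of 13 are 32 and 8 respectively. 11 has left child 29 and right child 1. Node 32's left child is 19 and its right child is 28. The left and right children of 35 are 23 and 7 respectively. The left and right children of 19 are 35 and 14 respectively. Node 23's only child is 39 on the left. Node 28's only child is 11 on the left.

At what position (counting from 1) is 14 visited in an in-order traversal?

In-order visits the left subtree, then the node, then the right subtree.
At 13: go left to 32.
  At 32: go left to 19.
    At 19: go left to 35.
      At 35: go left to 23.
        At 23: go left to 39.
          39 is a leaf — visit 39.
        Visit 23.
        At 23: no right child.
      Visit 35.
      At 35: go right to 7.
        7 is a leaf — visit 7.
    Visit 19.
    At 19: go right to 14.
      14 is a leaf — visit 14.
  Visit 32.
  At 32: go right to 28.
    At 28: go left to 11.
      At 11: go left to 29.
        29 is a leaf — visit 29.
      Visit 11.
      At 11: go right to 1.
        1 is a leaf — visit 1.
    Visit 28.
    At 28: no right child.
Visit 13.
At 13: go right to 8.
  8 is a leaf — visit 8.
Full in-order sequence: 39, 23, 35, 7, 19, 14, 32, 29, 11, 1, 28, 13, 8.

6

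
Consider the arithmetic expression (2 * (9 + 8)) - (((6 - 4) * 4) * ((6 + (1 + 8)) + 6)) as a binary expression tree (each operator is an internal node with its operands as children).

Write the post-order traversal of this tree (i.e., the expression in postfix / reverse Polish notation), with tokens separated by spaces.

Post-order on an expression tree gives postfix notation: for each operator, emit left operand, right operand, then the operator.

2 9 8 + * 6 4 - 4 * 6 1 8 + + 6 + * -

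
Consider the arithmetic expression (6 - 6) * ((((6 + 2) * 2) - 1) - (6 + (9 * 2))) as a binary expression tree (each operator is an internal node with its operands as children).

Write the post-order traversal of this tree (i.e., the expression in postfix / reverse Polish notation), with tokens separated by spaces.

6 6 - 6 2 + 2 * 1 - 6 9 2 * + - *

Post-order on an expression tree gives postfix notation: for each operator, emit left operand, right operand, then the operator.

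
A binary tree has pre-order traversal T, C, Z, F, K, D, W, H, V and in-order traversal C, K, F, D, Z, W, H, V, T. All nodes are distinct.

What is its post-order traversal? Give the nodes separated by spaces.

K D F V H W Z C T

The first element of pre-order is the root; it splits in-order into left and right subtrees.
Root T: left subtree has 8 nodes {C, K, F, D, Z, W, H, V}, right has 0 { }.
  Root C: left subtree has 0 nodes { }, right has 7 {K, F, D, Z, W, H, V}.
    Root Z: left subtree has 3 nodes {K, F, D}, right has 3 {W, H, V}.
      Root F: left subtree has 1 node {K}, right has 1 {D}.
      Root W: left subtree has 0 nodes { }, right has 2 {H, V}.
        Root H: left subtree has 0 nodes { }, right has 1 {V}.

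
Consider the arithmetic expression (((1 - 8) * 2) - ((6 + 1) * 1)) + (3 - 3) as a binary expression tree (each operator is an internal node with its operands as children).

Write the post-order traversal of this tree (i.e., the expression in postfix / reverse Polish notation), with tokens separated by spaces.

1 8 - 2 * 6 1 + 1 * - 3 3 - +

Post-order on an expression tree gives postfix notation: for each operator, emit left operand, right operand, then the operator.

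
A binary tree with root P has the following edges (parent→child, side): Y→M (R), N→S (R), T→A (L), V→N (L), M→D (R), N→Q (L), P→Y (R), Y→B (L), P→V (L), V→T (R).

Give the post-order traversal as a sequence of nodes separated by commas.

Q, S, N, A, T, V, B, D, M, Y, P

Post-order visits the left subtree, then the right subtree, then the node.
At P: go left to V.
  At V: go left to N.
    At N: go left to Q.
      Q is a leaf — visit Q.
    At N: go right to S.
      S is a leaf — visit S.
    Visit N.
  At V: go right to T.
    At T: go left to A.
      A is a leaf — visit A.
    At T: no right child.
    Visit T.
  Visit V.
At P: go right to Y.
  At Y: go left to B.
    B is a leaf — visit B.
  At Y: go right to M.
    At M: no left child.
    At M: go right to D.
      D is a leaf — visit D.
    Visit M.
  Visit Y.
Visit P.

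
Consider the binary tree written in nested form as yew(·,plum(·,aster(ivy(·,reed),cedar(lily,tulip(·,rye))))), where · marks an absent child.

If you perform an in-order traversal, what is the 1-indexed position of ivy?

3

In-order visits the left subtree, then the node, then the right subtree.
At yew: no left child.
Visit yew.
At yew: go right to plum.
  At plum: no left child.
  Visit plum.
  At plum: go right to aster.
    At aster: go left to ivy.
      At ivy: no left child.
      Visit ivy.
      At ivy: go right to reed.
        reed is a leaf — visit reed.
    Visit aster.
    At aster: go right to cedar.
      At cedar: go left to lily.
        lily is a leaf — visit lily.
      Visit cedar.
      At cedar: go right to tulip.
        At tulip: no left child.
        Visit tulip.
        At tulip: go right to rye.
          rye is a leaf — visit rye.
Full in-order sequence: yew, plum, ivy, reed, aster, lily, cedar, tulip, rye.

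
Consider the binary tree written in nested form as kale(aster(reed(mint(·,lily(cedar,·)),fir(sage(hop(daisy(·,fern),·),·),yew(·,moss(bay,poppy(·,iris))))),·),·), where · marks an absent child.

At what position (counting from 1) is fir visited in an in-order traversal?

In-order visits the left subtree, then the node, then the right subtree.
At kale: go left to aster.
  At aster: go left to reed.
    At reed: go left to mint.
      At mint: no left child.
      Visit mint.
      At mint: go right to lily.
        At lily: go left to cedar.
          cedar is a leaf — visit cedar.
        Visit lily.
        At lily: no right child.
    Visit reed.
    At reed: go right to fir.
      At fir: go left to sage.
        At sage: go left to hop.
          At hop: go left to daisy.
            At daisy: no left child.
            Visit daisy.
            At daisy: go right to fern.
              fern is a leaf — visit fern.
          Visit hop.
          At hop: no right child.
        Visit sage.
        At sage: no right child.
      Visit fir.
      At fir: go right to yew.
        At yew: no left child.
        Visit yew.
        At yew: go right to moss.
          At moss: go left to bay.
            bay is a leaf — visit bay.
          Visit moss.
          At moss: go right to poppy.
            At poppy: no left child.
            Visit poppy.
            At poppy: go right to iris.
              iris is a leaf — visit iris.
  Visit aster.
  At aster: no right child.
Visit kale.
At kale: no right child.
Full in-order sequence: mint, cedar, lily, reed, daisy, fern, hop, sage, fir, yew, bay, moss, poppy, iris, aster, kale.

9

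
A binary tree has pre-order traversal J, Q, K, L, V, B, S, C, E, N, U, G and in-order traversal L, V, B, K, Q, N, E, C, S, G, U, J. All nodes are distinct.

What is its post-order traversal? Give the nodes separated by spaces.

B V L K N E C G U S Q J

The first element of pre-order is the root; it splits in-order into left and right subtrees.
Root J: left subtree has 11 nodes {L, V, B, K, Q, N, E, C, S, G, U}, right has 0 { }.
  Root Q: left subtree has 4 nodes {L, V, B, K}, right has 6 {N, E, C, S, G, U}.
    Root K: left subtree has 3 nodes {L, V, B}, right has 0 { }.
      Root L: left subtree has 0 nodes { }, right has 2 {V, B}.
        Root V: left subtree has 0 nodes { }, right has 1 {B}.
    Root S: left subtree has 3 nodes {N, E, C}, right has 2 {G, U}.
      Root C: left subtree has 2 nodes {N, E}, right has 0 { }.
        Root E: left subtree has 1 node {N}, right has 0 { }.
      Root U: left subtree has 1 node {G}, right has 0 { }.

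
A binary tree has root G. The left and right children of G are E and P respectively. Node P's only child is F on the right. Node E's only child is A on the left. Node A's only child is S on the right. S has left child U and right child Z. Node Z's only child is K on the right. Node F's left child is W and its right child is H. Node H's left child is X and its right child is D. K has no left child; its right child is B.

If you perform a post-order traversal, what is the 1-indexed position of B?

Post-order visits the left subtree, then the right subtree, then the node.
At G: go left to E.
  At E: go left to A.
    At A: no left child.
    At A: go right to S.
      At S: go left to U.
        U is a leaf — visit U.
      At S: go right to Z.
        At Z: no left child.
        At Z: go right to K.
          At K: no left child.
          At K: go right to B.
            B is a leaf — visit B.
          Visit K.
        Visit Z.
      Visit S.
    Visit A.
  At E: no right child.
  Visit E.
At G: go right to P.
  At P: no left child.
  At P: go right to F.
    At F: go left to W.
      W is a leaf — visit W.
    At F: go right to H.
      At H: go left to X.
        X is a leaf — visit X.
      At H: go right to D.
        D is a leaf — visit D.
      Visit H.
    Visit F.
  Visit P.
Visit G.
Full post-order sequence: U, B, K, Z, S, A, E, W, X, D, H, F, P, G.

2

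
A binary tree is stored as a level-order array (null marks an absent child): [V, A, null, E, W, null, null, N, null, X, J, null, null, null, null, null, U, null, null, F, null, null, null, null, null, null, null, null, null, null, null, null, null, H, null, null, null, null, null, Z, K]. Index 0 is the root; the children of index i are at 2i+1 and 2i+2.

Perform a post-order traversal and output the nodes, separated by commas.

H, U, N, E, Z, K, F, X, J, W, A, V

Post-order visits the left subtree, then the right subtree, then the node.
At V: go left to A.
  At A: go left to E.
    At E: go left to N.
      At N: no left child.
      At N: go right to U.
        At U: go left to H.
          H is a leaf — visit H.
        At U: no right child.
        Visit U.
      Visit N.
    At E: no right child.
    Visit E.
  At A: go right to W.
    At W: go left to X.
      At X: go left to F.
        At F: go left to Z.
          Z is a leaf — visit Z.
        At F: go right to K.
          K is a leaf — visit K.
        Visit F.
      At X: no right child.
      Visit X.
    At W: go right to J.
      J is a leaf — visit J.
    Visit W.
  Visit A.
At V: no right child.
Visit V.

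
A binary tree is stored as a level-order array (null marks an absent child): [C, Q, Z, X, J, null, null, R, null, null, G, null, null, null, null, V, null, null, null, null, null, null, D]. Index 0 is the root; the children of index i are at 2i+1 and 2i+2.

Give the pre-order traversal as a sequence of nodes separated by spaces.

Pre-order visits the node, then its left subtree, then its right subtree.
Visit C.
At C: go left to Q.
  Visit Q.
  At Q: go left to X.
    Visit X.
    At X: go left to R.
      Visit R.
      At R: go left to V.
        V is a leaf — visit V.
      At R: no right child.
    At X: no right child.
  At Q: go right to J.
    Visit J.
    At J: no left child.
    At J: go right to G.
      Visit G.
      At G: no left child.
      At G: go right to D.
        D is a leaf — visit D.
At C: go right to Z.
  Z is a leaf — visit Z.

C Q X R V J G D Z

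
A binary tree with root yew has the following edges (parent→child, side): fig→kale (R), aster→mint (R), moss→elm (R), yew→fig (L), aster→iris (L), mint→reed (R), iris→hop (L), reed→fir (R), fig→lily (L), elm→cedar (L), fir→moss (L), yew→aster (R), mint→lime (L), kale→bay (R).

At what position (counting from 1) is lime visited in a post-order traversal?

Post-order visits the left subtree, then the right subtree, then the node.
At yew: go left to fig.
  At fig: go left to lily.
    lily is a leaf — visit lily.
  At fig: go right to kale.
    At kale: no left child.
    At kale: go right to bay.
      bay is a leaf — visit bay.
    Visit kale.
  Visit fig.
At yew: go right to aster.
  At aster: go left to iris.
    At iris: go left to hop.
      hop is a leaf — visit hop.
    At iris: no right child.
    Visit iris.
  At aster: go right to mint.
    At mint: go left to lime.
      lime is a leaf — visit lime.
    At mint: go right to reed.
      At reed: no left child.
      At reed: go right to fir.
        At fir: go left to moss.
          At moss: no left child.
          At moss: go right to elm.
            At elm: go left to cedar.
              cedar is a leaf — visit cedar.
            At elm: no right child.
            Visit elm.
          Visit moss.
        At fir: no right child.
        Visit fir.
      Visit reed.
    Visit mint.
  Visit aster.
Visit yew.
Full post-order sequence: lily, bay, kale, fig, hop, iris, lime, cedar, elm, moss, fir, reed, mint, aster, yew.

7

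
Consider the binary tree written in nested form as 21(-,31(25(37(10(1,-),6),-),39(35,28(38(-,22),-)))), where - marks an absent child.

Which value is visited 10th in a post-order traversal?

39

Post-order visits the left subtree, then the right subtree, then the node.
At 21: no left child.
At 21: go right to 31.
  At 31: go left to 25.
    At 25: go left to 37.
      At 37: go left to 10.
        At 10: go left to 1.
          1 is a leaf — visit 1.
        At 10: no right child.
        Visit 10.
      At 37: go right to 6.
        6 is a leaf — visit 6.
      Visit 37.
    At 25: no right child.
    Visit 25.
  At 31: go right to 39.
    At 39: go left to 35.
      35 is a leaf — visit 35.
    At 39: go right to 28.
      At 28: go left to 38.
        At 38: no left child.
        At 38: go right to 22.
          22 is a leaf — visit 22.
        Visit 38.
      At 28: no right child.
      Visit 28.
    Visit 39.
  Visit 31.
Visit 21.
Full post-order sequence: 1, 10, 6, 37, 25, 35, 22, 38, 28, 39, 31, 21.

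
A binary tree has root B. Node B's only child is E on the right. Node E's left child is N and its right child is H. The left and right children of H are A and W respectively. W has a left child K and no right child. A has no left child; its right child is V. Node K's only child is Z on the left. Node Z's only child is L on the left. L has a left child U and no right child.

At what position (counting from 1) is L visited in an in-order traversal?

8

In-order visits the left subtree, then the node, then the right subtree.
At B: no left child.
Visit B.
At B: go right to E.
  At E: go left to N.
    N is a leaf — visit N.
  Visit E.
  At E: go right to H.
    At H: go left to A.
      At A: no left child.
      Visit A.
      At A: go right to V.
        V is a leaf — visit V.
    Visit H.
    At H: go right to W.
      At W: go left to K.
        At K: go left to Z.
          At Z: go left to L.
            At L: go left to U.
              U is a leaf — visit U.
            Visit L.
            At L: no right child.
          Visit Z.
          At Z: no right child.
        Visit K.
        At K: no right child.
      Visit W.
      At W: no right child.
Full in-order sequence: B, N, E, A, V, H, U, L, Z, K, W.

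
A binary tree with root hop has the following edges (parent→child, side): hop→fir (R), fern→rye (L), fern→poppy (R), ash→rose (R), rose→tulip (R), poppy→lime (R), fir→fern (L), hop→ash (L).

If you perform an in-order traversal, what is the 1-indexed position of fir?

In-order visits the left subtree, then the node, then the right subtree.
At hop: go left to ash.
  At ash: no left child.
  Visit ash.
  At ash: go right to rose.
    At rose: no left child.
    Visit rose.
    At rose: go right to tulip.
      tulip is a leaf — visit tulip.
Visit hop.
At hop: go right to fir.
  At fir: go left to fern.
    At fern: go left to rye.
      rye is a leaf — visit rye.
    Visit fern.
    At fern: go right to poppy.
      At poppy: no left child.
      Visit poppy.
      At poppy: go right to lime.
        lime is a leaf — visit lime.
  Visit fir.
  At fir: no right child.
Full in-order sequence: ash, rose, tulip, hop, rye, fern, poppy, lime, fir.

9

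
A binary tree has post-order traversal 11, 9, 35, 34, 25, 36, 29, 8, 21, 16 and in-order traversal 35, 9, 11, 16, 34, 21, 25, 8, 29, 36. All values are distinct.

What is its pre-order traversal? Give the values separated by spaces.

16 35 9 11 21 34 8 25 29 36

The last element of post-order is the root; it splits in-order into left and right subtrees.
Root 16: left subtree has 3 nodes {35, 9, 11}, right has 6 {34, 21, 25, 8, 29, 36}.
  Root 35: left subtree has 0 nodes { }, right has 2 {9, 11}.
    Root 9: left subtree has 0 nodes { }, right has 1 {11}.
  Root 21: left subtree has 1 node {34}, right has 4 {25, 8, 29, 36}.
    Root 8: left subtree has 1 node {25}, right has 2 {29, 36}.
      Root 29: left subtree has 0 nodes { }, right has 1 {36}.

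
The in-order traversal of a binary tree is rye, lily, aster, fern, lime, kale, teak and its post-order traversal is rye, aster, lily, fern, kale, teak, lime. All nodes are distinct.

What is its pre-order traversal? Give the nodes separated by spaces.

The last element of post-order is the root; it splits in-order into left and right subtrees.
Root lime: left subtree has 4 nodes {rye, lily, aster, fern}, right has 2 {kale, teak}.
  Root fern: left subtree has 3 nodes {rye, lily, aster}, right has 0 { }.
    Root lily: left subtree has 1 node {rye}, right has 1 {aster}.
  Root teak: left subtree has 1 node {kale}, right has 0 { }.

lime fern lily rye aster teak kale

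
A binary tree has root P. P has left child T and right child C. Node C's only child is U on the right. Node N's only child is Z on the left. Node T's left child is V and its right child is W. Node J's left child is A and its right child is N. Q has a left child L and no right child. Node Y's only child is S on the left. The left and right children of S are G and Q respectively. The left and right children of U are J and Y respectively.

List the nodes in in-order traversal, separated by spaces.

In-order visits the left subtree, then the node, then the right subtree.
At P: go left to T.
  At T: go left to V.
    V is a leaf — visit V.
  Visit T.
  At T: go right to W.
    W is a leaf — visit W.
Visit P.
At P: go right to C.
  At C: no left child.
  Visit C.
  At C: go right to U.
    At U: go left to J.
      At J: go left to A.
        A is a leaf — visit A.
      Visit J.
      At J: go right to N.
        At N: go left to Z.
          Z is a leaf — visit Z.
        Visit N.
        At N: no right child.
    Visit U.
    At U: go right to Y.
      At Y: go left to S.
        At S: go left to G.
          G is a leaf — visit G.
        Visit S.
        At S: go right to Q.
          At Q: go left to L.
            L is a leaf — visit L.
          Visit Q.
          At Q: no right child.
      Visit Y.
      At Y: no right child.

V T W P C A J Z N U G S L Q Y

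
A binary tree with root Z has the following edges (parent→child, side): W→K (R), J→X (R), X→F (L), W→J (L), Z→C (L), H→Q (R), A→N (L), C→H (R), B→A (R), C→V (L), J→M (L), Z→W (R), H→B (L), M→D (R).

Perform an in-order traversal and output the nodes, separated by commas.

In-order visits the left subtree, then the node, then the right subtree.
At Z: go left to C.
  At C: go left to V.
    V is a leaf — visit V.
  Visit C.
  At C: go right to H.
    At H: go left to B.
      At B: no left child.
      Visit B.
      At B: go right to A.
        At A: go left to N.
          N is a leaf — visit N.
        Visit A.
        At A: no right child.
    Visit H.
    At H: go right to Q.
      Q is a leaf — visit Q.
Visit Z.
At Z: go right to W.
  At W: go left to J.
    At J: go left to M.
      At M: no left child.
      Visit M.
      At M: go right to D.
        D is a leaf — visit D.
    Visit J.
    At J: go right to X.
      At X: go left to F.
        F is a leaf — visit F.
      Visit X.
      At X: no right child.
  Visit W.
  At W: go right to K.
    K is a leaf — visit K.

V, C, B, N, A, H, Q, Z, M, D, J, F, X, W, K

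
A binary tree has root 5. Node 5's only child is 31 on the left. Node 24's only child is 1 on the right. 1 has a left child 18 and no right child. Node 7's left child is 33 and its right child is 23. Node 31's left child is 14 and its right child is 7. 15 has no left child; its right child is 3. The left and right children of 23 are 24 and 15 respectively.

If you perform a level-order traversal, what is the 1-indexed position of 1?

Level-order visits nodes level by level from the root, left to right within each level.
Level 0: 5
Level 1: 31
Level 2: 14, 7
Level 3: 33, 23
Level 4: 24, 15
Level 5: 1, 3
Level 6: 18
Full level-order sequence: 5, 31, 14, 7, 33, 23, 24, 15, 1, 3, 18.

9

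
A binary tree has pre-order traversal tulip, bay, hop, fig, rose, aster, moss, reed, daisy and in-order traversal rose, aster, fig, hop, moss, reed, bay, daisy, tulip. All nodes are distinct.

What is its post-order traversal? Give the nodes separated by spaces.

The first element of pre-order is the root; it splits in-order into left and right subtrees.
Root tulip: left subtree has 8 nodes {rose, aster, fig, hop, moss, reed, bay, daisy}, right has 0 { }.
  Root bay: left subtree has 6 nodes {rose, aster, fig, hop, moss, reed}, right has 1 {daisy}.
    Root hop: left subtree has 3 nodes {rose, aster, fig}, right has 2 {moss, reed}.
      Root fig: left subtree has 2 nodes {rose, aster}, right has 0 { }.
        Root rose: left subtree has 0 nodes { }, right has 1 {aster}.
      Root moss: left subtree has 0 nodes { }, right has 1 {reed}.

aster rose fig reed moss hop daisy bay tulip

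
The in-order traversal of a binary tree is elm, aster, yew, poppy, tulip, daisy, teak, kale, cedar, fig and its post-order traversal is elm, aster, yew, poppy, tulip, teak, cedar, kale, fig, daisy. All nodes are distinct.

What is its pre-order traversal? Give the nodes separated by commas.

The last element of post-order is the root; it splits in-order into left and right subtrees.
Root daisy: left subtree has 5 nodes {elm, aster, yew, poppy, tulip}, right has 4 {teak, kale, cedar, fig}.
  Root tulip: left subtree has 4 nodes {elm, aster, yew, poppy}, right has 0 { }.
    Root poppy: left subtree has 3 nodes {elm, aster, yew}, right has 0 { }.
      Root yew: left subtree has 2 nodes {elm, aster}, right has 0 { }.
        Root aster: left subtree has 1 node {elm}, right has 0 { }.
  Root fig: left subtree has 3 nodes {teak, kale, cedar}, right has 0 { }.
    Root kale: left subtree has 1 node {teak}, right has 1 {cedar}.

daisy, tulip, poppy, yew, aster, elm, fig, kale, teak, cedar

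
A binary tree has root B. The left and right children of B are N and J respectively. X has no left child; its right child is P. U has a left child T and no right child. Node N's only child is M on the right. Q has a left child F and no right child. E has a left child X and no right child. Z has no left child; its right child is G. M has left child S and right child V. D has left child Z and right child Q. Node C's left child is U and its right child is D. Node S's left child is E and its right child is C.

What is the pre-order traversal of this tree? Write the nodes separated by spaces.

Pre-order visits the node, then its left subtree, then its right subtree.
Visit B.
At B: go left to N.
  Visit N.
  At N: no left child.
  At N: go right to M.
    Visit M.
    At M: go left to S.
      Visit S.
      At S: go left to E.
        Visit E.
        At E: go left to X.
          Visit X.
          At X: no left child.
          At X: go right to P.
            P is a leaf — visit P.
        At E: no right child.
      At S: go right to C.
        Visit C.
        At C: go left to U.
          Visit U.
          At U: go left to T.
            T is a leaf — visit T.
          At U: no right child.
        At C: go right to D.
          Visit D.
          At D: go left to Z.
            Visit Z.
            At Z: no left child.
            At Z: go right to G.
              G is a leaf — visit G.
          At D: go right to Q.
            Visit Q.
            At Q: go left to F.
              F is a leaf — visit F.
            At Q: no right child.
    At M: go right to V.
      V is a leaf — visit V.
At B: go right to J.
  J is a leaf — visit J.

B N M S E X P C U T D Z G Q F V J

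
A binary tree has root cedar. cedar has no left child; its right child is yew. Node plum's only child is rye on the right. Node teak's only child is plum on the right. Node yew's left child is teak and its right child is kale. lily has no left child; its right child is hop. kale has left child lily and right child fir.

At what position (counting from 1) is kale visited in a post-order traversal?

Post-order visits the left subtree, then the right subtree, then the node.
At cedar: no left child.
At cedar: go right to yew.
  At yew: go left to teak.
    At teak: no left child.
    At teak: go right to plum.
      At plum: no left child.
      At plum: go right to rye.
        rye is a leaf — visit rye.
      Visit plum.
    Visit teak.
  At yew: go right to kale.
    At kale: go left to lily.
      At lily: no left child.
      At lily: go right to hop.
        hop is a leaf — visit hop.
      Visit lily.
    At kale: go right to fir.
      fir is a leaf — visit fir.
    Visit kale.
  Visit yew.
Visit cedar.
Full post-order sequence: rye, plum, teak, hop, lily, fir, kale, yew, cedar.

7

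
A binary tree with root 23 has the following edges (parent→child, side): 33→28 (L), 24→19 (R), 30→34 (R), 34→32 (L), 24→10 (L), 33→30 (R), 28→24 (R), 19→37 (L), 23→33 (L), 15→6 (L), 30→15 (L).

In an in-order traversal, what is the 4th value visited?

In-order visits the left subtree, then the node, then the right subtree.
At 23: go left to 33.
  At 33: go left to 28.
    At 28: no left child.
    Visit 28.
    At 28: go right to 24.
      At 24: go left to 10.
        10 is a leaf — visit 10.
      Visit 24.
      At 24: go right to 19.
        At 19: go left to 37.
          37 is a leaf — visit 37.
        Visit 19.
        At 19: no right child.
  Visit 33.
  At 33: go right to 30.
    At 30: go left to 15.
      At 15: go left to 6.
        6 is a leaf — visit 6.
      Visit 15.
      At 15: no right child.
    Visit 30.
    At 30: go right to 34.
      At 34: go left to 32.
        32 is a leaf — visit 32.
      Visit 34.
      At 34: no right child.
Visit 23.
At 23: no right child.
Full in-order sequence: 28, 10, 24, 37, 19, 33, 6, 15, 30, 32, 34, 23.

37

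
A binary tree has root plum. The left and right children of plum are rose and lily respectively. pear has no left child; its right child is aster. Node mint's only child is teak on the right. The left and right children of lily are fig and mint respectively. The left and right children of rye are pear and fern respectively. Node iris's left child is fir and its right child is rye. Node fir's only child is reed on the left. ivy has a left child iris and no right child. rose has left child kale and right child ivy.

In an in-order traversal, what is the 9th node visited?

In-order visits the left subtree, then the node, then the right subtree.
At plum: go left to rose.
  At rose: go left to kale.
    kale is a leaf — visit kale.
  Visit rose.
  At rose: go right to ivy.
    At ivy: go left to iris.
      At iris: go left to fir.
        At fir: go left to reed.
          reed is a leaf — visit reed.
        Visit fir.
        At fir: no right child.
      Visit iris.
      At iris: go right to rye.
        At rye: go left to pear.
          At pear: no left child.
          Visit pear.
          At pear: go right to aster.
            aster is a leaf — visit aster.
        Visit rye.
        At rye: go right to fern.
          fern is a leaf — visit fern.
    Visit ivy.
    At ivy: no right child.
Visit plum.
At plum: go right to lily.
  At lily: go left to fig.
    fig is a leaf — visit fig.
  Visit lily.
  At lily: go right to mint.
    At mint: no left child.
    Visit mint.
    At mint: go right to teak.
      teak is a leaf — visit teak.
Full in-order sequence: kale, rose, reed, fir, iris, pear, aster, rye, fern, ivy, plum, fig, lily, mint, teak.

fern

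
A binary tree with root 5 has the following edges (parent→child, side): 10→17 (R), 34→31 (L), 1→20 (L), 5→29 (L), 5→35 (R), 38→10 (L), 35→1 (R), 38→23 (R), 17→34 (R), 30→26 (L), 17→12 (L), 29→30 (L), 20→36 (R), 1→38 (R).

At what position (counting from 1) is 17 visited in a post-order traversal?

9

Post-order visits the left subtree, then the right subtree, then the node.
At 5: go left to 29.
  At 29: go left to 30.
    At 30: go left to 26.
      26 is a leaf — visit 26.
    At 30: no right child.
    Visit 30.
  At 29: no right child.
  Visit 29.
At 5: go right to 35.
  At 35: no left child.
  At 35: go right to 1.
    At 1: go left to 20.
      At 20: no left child.
      At 20: go right to 36.
        36 is a leaf — visit 36.
      Visit 20.
    At 1: go right to 38.
      At 38: go left to 10.
        At 10: no left child.
        At 10: go right to 17.
          At 17: go left to 12.
            12 is a leaf — visit 12.
          At 17: go right to 34.
            At 34: go left to 31.
              31 is a leaf — visit 31.
            At 34: no right child.
            Visit 34.
          Visit 17.
        Visit 10.
      At 38: go right to 23.
        23 is a leaf — visit 23.
      Visit 38.
    Visit 1.
  Visit 35.
Visit 5.
Full post-order sequence: 26, 30, 29, 36, 20, 12, 31, 34, 17, 10, 23, 38, 1, 35, 5.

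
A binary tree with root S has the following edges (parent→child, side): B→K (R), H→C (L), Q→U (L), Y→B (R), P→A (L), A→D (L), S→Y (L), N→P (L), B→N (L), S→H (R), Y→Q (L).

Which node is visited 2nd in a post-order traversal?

Q

Post-order visits the left subtree, then the right subtree, then the node.
At S: go left to Y.
  At Y: go left to Q.
    At Q: go left to U.
      U is a leaf — visit U.
    At Q: no right child.
    Visit Q.
  At Y: go right to B.
    At B: go left to N.
      At N: go left to P.
        At P: go left to A.
          At A: go left to D.
            D is a leaf — visit D.
          At A: no right child.
          Visit A.
        At P: no right child.
        Visit P.
      At N: no right child.
      Visit N.
    At B: go right to K.
      K is a leaf — visit K.
    Visit B.
  Visit Y.
At S: go right to H.
  At H: go left to C.
    C is a leaf — visit C.
  At H: no right child.
  Visit H.
Visit S.
Full post-order sequence: U, Q, D, A, P, N, K, B, Y, C, H, S.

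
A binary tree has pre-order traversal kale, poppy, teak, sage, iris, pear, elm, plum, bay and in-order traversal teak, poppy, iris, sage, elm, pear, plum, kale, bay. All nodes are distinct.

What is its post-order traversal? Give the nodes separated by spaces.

teak iris elm plum pear sage poppy bay kale

The first element of pre-order is the root; it splits in-order into left and right subtrees.
Root kale: left subtree has 7 nodes {teak, poppy, iris, sage, elm, pear, plum}, right has 1 {bay}.
  Root poppy: left subtree has 1 node {teak}, right has 5 {iris, sage, elm, pear, plum}.
    Root sage: left subtree has 1 node {iris}, right has 3 {elm, pear, plum}.
      Root pear: left subtree has 1 node {elm}, right has 1 {plum}.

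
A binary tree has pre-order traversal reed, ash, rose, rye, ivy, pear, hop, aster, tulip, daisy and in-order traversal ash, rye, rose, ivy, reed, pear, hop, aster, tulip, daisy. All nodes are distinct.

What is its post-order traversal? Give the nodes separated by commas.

rye, ivy, rose, ash, daisy, tulip, aster, hop, pear, reed

The first element of pre-order is the root; it splits in-order into left and right subtrees.
Root reed: left subtree has 4 nodes {ash, rye, rose, ivy}, right has 5 {pear, hop, aster, tulip, daisy}.
  Root ash: left subtree has 0 nodes { }, right has 3 {rye, rose, ivy}.
    Root rose: left subtree has 1 node {rye}, right has 1 {ivy}.
  Root pear: left subtree has 0 nodes { }, right has 4 {hop, aster, tulip, daisy}.
    Root hop: left subtree has 0 nodes { }, right has 3 {aster, tulip, daisy}.
      Root aster: left subtree has 0 nodes { }, right has 2 {tulip, daisy}.
        Root tulip: left subtree has 0 nodes { }, right has 1 {daisy}.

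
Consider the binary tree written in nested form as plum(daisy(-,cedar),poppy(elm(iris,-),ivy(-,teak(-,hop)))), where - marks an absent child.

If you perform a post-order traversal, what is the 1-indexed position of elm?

4

Post-order visits the left subtree, then the right subtree, then the node.
At plum: go left to daisy.
  At daisy: no left child.
  At daisy: go right to cedar.
    cedar is a leaf — visit cedar.
  Visit daisy.
At plum: go right to poppy.
  At poppy: go left to elm.
    At elm: go left to iris.
      iris is a leaf — visit iris.
    At elm: no right child.
    Visit elm.
  At poppy: go right to ivy.
    At ivy: no left child.
    At ivy: go right to teak.
      At teak: no left child.
      At teak: go right to hop.
        hop is a leaf — visit hop.
      Visit teak.
    Visit ivy.
  Visit poppy.
Visit plum.
Full post-order sequence: cedar, daisy, iris, elm, hop, teak, ivy, poppy, plum.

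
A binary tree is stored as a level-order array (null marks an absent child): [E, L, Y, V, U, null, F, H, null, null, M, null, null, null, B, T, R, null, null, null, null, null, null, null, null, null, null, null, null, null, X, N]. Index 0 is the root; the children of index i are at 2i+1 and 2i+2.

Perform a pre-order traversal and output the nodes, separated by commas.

Pre-order visits the node, then its left subtree, then its right subtree.
Visit E.
At E: go left to L.
  Visit L.
  At L: go left to V.
    Visit V.
    At V: go left to H.
      Visit H.
      At H: go left to T.
        Visit T.
        At T: go left to N.
          N is a leaf — visit N.
        At T: no right child.
      At H: go right to R.
        R is a leaf — visit R.
    At V: no right child.
  At L: go right to U.
    Visit U.
    At U: no left child.
    At U: go right to M.
      M is a leaf — visit M.
At E: go right to Y.
  Visit Y.
  At Y: no left child.
  At Y: go right to F.
    Visit F.
    At F: no left child.
    At F: go right to B.
      Visit B.
      At B: no left child.
      At B: go right to X.
        X is a leaf — visit X.

E, L, V, H, T, N, R, U, M, Y, F, B, X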